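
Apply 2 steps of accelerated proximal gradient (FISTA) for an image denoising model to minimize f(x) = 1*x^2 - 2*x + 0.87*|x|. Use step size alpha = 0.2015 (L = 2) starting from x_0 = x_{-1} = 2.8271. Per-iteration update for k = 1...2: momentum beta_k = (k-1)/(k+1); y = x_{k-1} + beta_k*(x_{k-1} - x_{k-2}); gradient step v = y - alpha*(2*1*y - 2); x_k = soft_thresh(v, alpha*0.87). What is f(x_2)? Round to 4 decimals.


FISTA on f(x) = 1*x^2 - 2*x + 0.87*|x|
L = 2, alpha = 0.2015
Iteration 1: beta = 0.0, y = 2.8271 + 0.0*(2.8271 - 2.8271) = 2.8271
  grad(y) = 3.6542, v = y - alpha*grad = 2.0908
  prox(v) = soft_thresh(2.0908, 0.1753) = 1.9155
Iteration 2: beta = 0.3333, y = 1.9155 + 0.3333*(1.9155 - 2.8271) = 1.6116
  grad(y) = 1.2232, v = y - alpha*grad = 1.3651
  prox(v) = soft_thresh(1.3651, 0.1753) = 1.1898
f(x_2) = 1*1.1898^2 - 2*1.1898 + 0.87*|1.1898| = 0.0712


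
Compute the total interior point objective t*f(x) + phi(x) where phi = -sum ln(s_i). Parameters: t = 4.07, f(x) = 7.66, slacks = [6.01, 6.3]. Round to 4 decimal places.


Step 1: Compute log-barrier.
ln values: [1.7934, 1.8405]
phi = -(1.7934 + 1.8405) = -3.634
Step 2: Compute augmented objective.
t*f(x) = 4.07*7.66 = 31.1762
Total = 31.1762 - 3.634 = 27.5422


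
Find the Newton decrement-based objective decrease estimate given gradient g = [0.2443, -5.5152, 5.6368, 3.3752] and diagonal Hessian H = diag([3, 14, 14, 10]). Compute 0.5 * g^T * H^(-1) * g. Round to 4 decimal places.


Step 1: H is diagonal, so H^(-1) * g = [0.0814, -0.3939, 0.4026, 0.3375].
Step 2: g^T H^(-1) g = sum_i g_i^2 / H_ii
  = (0.2443)^2/3 + (-5.5152)^2/14 + (5.6368)^2/14 + (3.3752)^2/10
  = 0.0199 + 2.1727 + 2.2695 + 1.1392 = 5.6013
Step 3: Objective decrease = 0.5 * g^T H^(-1) g = 2.8007


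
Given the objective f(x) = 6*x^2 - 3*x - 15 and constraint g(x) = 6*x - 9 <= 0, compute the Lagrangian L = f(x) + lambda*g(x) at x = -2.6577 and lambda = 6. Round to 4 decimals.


Step 1: Evaluate f(x).
f(-2.6577) = 6*(-2.6577)^2 - 3*(-2.6577) - 15 = 35.3533
Step 2: Evaluate g(x).
g(-2.6577) = 6*-2.6577 - 9 = -24.9462
Step 3: Compute Lagrangian.
L = 35.3533 + 6*-24.9462 = -114.3239


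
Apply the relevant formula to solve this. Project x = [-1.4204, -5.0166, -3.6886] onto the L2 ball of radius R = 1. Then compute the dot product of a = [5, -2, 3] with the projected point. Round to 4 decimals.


Step 1: Compute ||x|| (intermediates to 6 decimals).
||x|| = sqrt((-1.4204)^2 + (-5.0166)^2 + (-3.6886)^2) = 6.386672
Step 2: Project.
Since ||x|| > R, scale = R/||x|| = 1/6.386672 = 0.156576, proj(x) = scale * x
proj(x) = [-0.222401, -0.785479, -0.577546]
Step 3: Dot product.
a^T * proj(x) = 5*(-0.222401) - 2*(-0.785479) + 3*(-0.577546) = -1.2737


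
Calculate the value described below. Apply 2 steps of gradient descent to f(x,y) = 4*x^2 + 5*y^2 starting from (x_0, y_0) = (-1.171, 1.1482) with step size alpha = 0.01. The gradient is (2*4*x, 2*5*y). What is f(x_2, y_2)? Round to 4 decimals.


Gradient descent on f(x,y) = 4*x^2 + 5*y^2.
Starting point: (-1.171, 1.1482), alpha = 0.01
Step 1: grad_x = 2*4*-1.171 = -9.368, grad_y = 2*5*1.1482 = 11.482
  x_1 = -1.171 - 0.01*-9.368 = -1.0773
  y_1 = 1.1482 - 0.01*11.482 = 1.0334
Step 2: grad_x = 2*4*-1.0773 = -8.6186, grad_y = 2*5*1.0334 = 10.3338
  x_2 = -1.0773 - 0.01*-8.6186 = -0.9911
  y_2 = 1.0334 - 0.01*10.3338 = 0.93
f(-0.9911, 0.93) = 4*(-0.9911)^2 + 5*0.93^2 = 8.2543


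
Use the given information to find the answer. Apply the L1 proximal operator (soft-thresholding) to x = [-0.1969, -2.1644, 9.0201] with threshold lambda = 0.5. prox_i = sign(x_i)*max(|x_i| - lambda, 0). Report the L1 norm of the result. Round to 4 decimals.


Soft-thresholding with lambda = 0.5:
prox(-0.1969) = sign(-0.1969)*max(|-0.1969| - 0.5, 0) = 0.0
prox(-2.1644) = sign(-2.1644)*max(|-2.1644| - 0.5, 0) = -1.6644
prox(9.0201) = sign(9.0201)*max(|9.0201| - 0.5, 0) = 8.5201
prox(x) = [0.0, -1.6644, 8.5201]
||prox(x)||_1 = 0.0 + 1.6644 + 8.5201 = 10.1845


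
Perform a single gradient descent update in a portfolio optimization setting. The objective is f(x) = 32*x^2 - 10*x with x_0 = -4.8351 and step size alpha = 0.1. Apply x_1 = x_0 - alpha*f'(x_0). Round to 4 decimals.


We compute the gradient at x_0 and apply the update.
f'(x) = 64*x - 10
f'(-4.8351) = 64*-4.8351 - 10 = -319.4464
x_1 = -4.8351 - 0.1*-319.4464 = 27.1095


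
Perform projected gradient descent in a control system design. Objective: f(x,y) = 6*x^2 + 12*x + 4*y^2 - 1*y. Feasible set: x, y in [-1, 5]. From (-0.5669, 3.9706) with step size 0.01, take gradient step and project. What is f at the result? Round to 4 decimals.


Step 1: Compute gradient at (-0.5669, 3.9706).
grad_x = 2*6*-0.5669 + 12 = 5.1972
grad_y = 2*4*3.9706 - 1 = 30.7648
Step 2: Gradient step.
x_raw = -0.5669 - 0.01*5.1972 = -0.6189
y_raw = 3.9706 - 0.01*30.7648 = 3.663
Step 3: Project onto [-1, 5].
x_proj = clip(-0.6189) = -0.6189
y_proj = clip(3.663) = 3.663
Step 4: Evaluate f.
f(-0.6189, 3.663) = 44.8775


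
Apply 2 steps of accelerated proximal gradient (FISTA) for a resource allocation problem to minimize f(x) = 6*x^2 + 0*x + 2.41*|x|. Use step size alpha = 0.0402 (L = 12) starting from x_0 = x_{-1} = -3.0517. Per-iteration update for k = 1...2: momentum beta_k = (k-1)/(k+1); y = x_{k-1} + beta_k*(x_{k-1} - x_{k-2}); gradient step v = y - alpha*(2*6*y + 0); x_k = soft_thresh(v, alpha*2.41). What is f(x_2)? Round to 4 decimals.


FISTA on f(x) = 6*x^2 + 0*x + 2.41*|x|
L = 12, alpha = 0.0402
Iteration 1: beta = 0.0, y = -3.0517 + 0.0*(-3.0517 + 3.0517) = -3.0517
  grad(y) = -36.6204, v = y - alpha*grad = -1.5796
  prox(v) = soft_thresh(-1.5796, 0.0969) = -1.4827
Iteration 2: beta = 0.3333, y = -1.4827 + 0.3333*(-1.4827 + 3.0517) = -0.9597
  grad(y) = -11.516, v = y - alpha*grad = -0.4967
  prox(v) = soft_thresh(-0.4967, 0.0969) = -0.3998
f(x_2) = 6*(-0.3998)^2 + 0*(-0.3998) + 2.41*|-0.3998| = 1.9229


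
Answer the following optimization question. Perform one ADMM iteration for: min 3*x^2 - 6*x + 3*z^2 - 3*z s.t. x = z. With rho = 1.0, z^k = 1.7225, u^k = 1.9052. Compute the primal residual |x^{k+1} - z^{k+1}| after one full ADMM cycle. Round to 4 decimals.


ADMM iteration with rho = 1.0, z^k = 1.7225, u^k = 1.9052
Step 1: x-update.
Minimize 3*x^2 - 6*x + (1.0/2)*(x - 1.7225 + 1.9052)^2
FOC: (2*3 + 1.0)*x = 6 + 1.0*(1.7225 - 1.9052)
x^{k+1} = 0.831
Step 2: z-update.
Minimize 3*z^2 - 3*z + (1.0/2)*(0.831 - z + 1.9052)^2
FOC: (2*3 + 1.0)*z = 3 + 1.0*(0.831 + 1.9052)
z^{k+1} = 0.8195
Step 3: u-update.
u^{k+1} = 1.9052 + 0.831 - 0.8195 = 1.9168
Step 4: Primal residual = |0.831 - 0.8195| = 0.0116


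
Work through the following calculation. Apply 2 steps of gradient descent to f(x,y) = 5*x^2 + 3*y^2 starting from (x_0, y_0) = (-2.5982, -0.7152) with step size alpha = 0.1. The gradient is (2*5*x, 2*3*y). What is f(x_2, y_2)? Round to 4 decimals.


Gradient descent on f(x,y) = 5*x^2 + 3*y^2.
Starting point: (-2.5982, -0.7152), alpha = 0.1
Step 1: grad_x = 2*5*-2.5982 = -25.982, grad_y = 2*3*-0.7152 = -4.2912
  x_1 = -2.5982 - 0.1*-25.982 = 0.0
  y_1 = -0.7152 - 0.1*-4.2912 = -0.2861
Step 2: grad_x = 2*5*0.0 = 0.0, grad_y = 2*3*-0.2861 = -1.7165
  x_2 = 0.0 - 0.1*0.0 = 0.0
  y_2 = -0.2861 - 0.1*-1.7165 = -0.1144
f(0.0, -0.1144) = 5*0.0^2 + 3*(-0.1144)^2 = 0.0393


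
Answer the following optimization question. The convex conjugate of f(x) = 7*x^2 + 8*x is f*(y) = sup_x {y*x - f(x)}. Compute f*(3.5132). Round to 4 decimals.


f*(y) = sup_x {y*x - a*x^2 - b*x} = sup_x {(y-b)*x - a*x^2}
FOC: (y - b) - 2a*x = 0 => x* = (y - b)/(2a)
x* = (3.5132 - 8)/(2*7) = -0.3205
f*(3.5132) = (y-b)^2/(4a) = (3.5132 - 8)^2/(4*7)
= 20.1314/28 = 0.719


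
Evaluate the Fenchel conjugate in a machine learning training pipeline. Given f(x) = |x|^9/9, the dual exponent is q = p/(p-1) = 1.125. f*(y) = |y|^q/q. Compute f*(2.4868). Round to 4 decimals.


The conjugate exponent q satisfies 1/p + 1/q = 1.
p = 9, so q = 9/(9 - 1) = 1.125
|y|^q = 2.4868^1.125 = 2.7867
f*(2.4868) = 2.7867 / 1.125 = 2.4771


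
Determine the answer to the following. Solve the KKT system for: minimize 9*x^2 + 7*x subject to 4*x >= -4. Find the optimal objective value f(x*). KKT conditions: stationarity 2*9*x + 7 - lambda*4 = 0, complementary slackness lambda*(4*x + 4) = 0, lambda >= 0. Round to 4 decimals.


Step 1: Try lambda = 0 (constraint inactive).
Stationarity: 2*9*x + 7 = 0
x* = -7/(2*9) = -7/18 = -0.3889 (rounded; the exact value -7/18 is used below)
Check constraint: 4*-0.3889 = -1.5556 >= -4 -- satisfied.
Step 2: Compute optimal value.
f(x*) = 9*(-7/18)^2 + 7*(-7/18) = -1.3611


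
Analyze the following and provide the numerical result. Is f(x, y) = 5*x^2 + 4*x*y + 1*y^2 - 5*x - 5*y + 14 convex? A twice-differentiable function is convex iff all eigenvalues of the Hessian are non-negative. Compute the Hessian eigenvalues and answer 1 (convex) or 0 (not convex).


The Hessian of f(x,y) = 5*x^2 + 4*x*y + 1*y^2 - 5*x - 5*y + 14 is:
H = [[10, 4], [4, 2]]
Trace = 10 + 2 = 12
Determinant = 10*2 - (4)^2 = 4
Discriminant = (12)^2 - 4*4 = 128.0
Eigenvalues: lambda_1 = 0.3431, lambda_2 = 11.6569
The function is convex.

1


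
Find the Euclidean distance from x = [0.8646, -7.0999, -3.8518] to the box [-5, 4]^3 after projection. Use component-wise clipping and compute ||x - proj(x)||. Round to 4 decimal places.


Project each component onto [-5, 4].
clip(0.8646) = 0.8646, clip(-7.0999) = -5.0, clip(-3.8518) = -3.8518
Projection = [0.8646, -5.0, -3.8518]
Squared diffs: [0.0, 4.4096, 0.0]
Distance = sqrt(4.4096) = 2.0999


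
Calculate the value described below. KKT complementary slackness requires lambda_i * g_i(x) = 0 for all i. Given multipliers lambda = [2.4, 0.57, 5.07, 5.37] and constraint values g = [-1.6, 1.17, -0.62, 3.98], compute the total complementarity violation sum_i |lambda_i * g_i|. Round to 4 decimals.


KKT complementary slackness check:
lambda_1 * g_1 = 2.4 * -1.6 = -3.84
lambda_2 * g_2 = 0.57 * 1.17 = 0.6669
lambda_3 * g_3 = 5.07 * -0.62 = -3.1434
lambda_4 * g_4 = 5.37 * 3.98 = 21.3726
Total violation = 3.84 + 0.6669 + 3.1434 + 21.3726 = 29.0229


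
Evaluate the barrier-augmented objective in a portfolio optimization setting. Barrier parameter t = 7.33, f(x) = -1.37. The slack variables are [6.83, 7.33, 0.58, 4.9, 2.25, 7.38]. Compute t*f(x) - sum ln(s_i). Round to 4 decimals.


Step 1: Compute log-barrier.
ln values: [1.9213, 1.992, -0.5447, 1.5892, 0.8109, 1.9988]
phi = -(1.9213 + 1.992 - 0.5447 + 1.5892 + 0.8109 + 1.9988) = -7.7675
Step 2: Compute augmented objective.
t*f(x) = 7.33*-1.37 = -10.0421
Total = -10.0421 - 7.7675 = -17.8096


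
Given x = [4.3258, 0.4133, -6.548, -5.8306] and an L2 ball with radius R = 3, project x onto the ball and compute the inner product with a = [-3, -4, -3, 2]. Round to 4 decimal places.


Step 1: Compute ||x|| (intermediates to 6 decimals).
||x|| = sqrt(4.3258^2 + 0.4133^2 + (-6.548)^2 + (-5.8306)^2) = 9.785477
Step 2: Project.
Since ||x|| > R, scale = R/||x|| = 3/9.785477 = 0.306577, proj(x) = scale * x
proj(x) = [1.326191, 0.126708, -2.007466, -1.787528]
Step 3: Dot product.
a^T * proj(x) = -3*1.326191 - 4*0.126708 - 3*(-2.007466) + 2*(-1.787528) = -2.0381


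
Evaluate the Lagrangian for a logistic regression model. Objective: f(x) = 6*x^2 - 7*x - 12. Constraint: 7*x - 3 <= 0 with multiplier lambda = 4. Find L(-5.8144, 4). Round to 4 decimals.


Step 1: Evaluate f(x).
f(-5.8144) = 6*(-5.8144)^2 - 7*(-5.8144) - 12 = 231.5443
Step 2: Evaluate g(x).
g(-5.8144) = 7*-5.8144 - 3 = -43.7008
Step 3: Compute Lagrangian.
L = 231.5443 + 4*-43.7008 = 56.7411


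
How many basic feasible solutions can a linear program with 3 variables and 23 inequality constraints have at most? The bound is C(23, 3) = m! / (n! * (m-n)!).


Each vertex corresponds to some choice of n active constraints out of m, so the number of vertices is at most C(m, n) = m! / (n!(m-n)!).
m = 23, n = 3
Numerator: 23 * 22 * 21
Denominator: 3! = 6
C(23, 3) = 1771


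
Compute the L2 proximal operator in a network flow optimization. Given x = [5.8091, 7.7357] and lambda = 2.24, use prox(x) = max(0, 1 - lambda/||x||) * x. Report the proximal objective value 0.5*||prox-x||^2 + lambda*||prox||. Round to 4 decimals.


Step 1: Compute ||x||.
||x|| = 9.674
Step 2: Compute scaling factor.
scale = max(0, 1 - 2.24/9.674) = 0.7685
Step 3: prox(x) = [4.464, 5.9445]
||prox(x)|| = 7.434
Step 4: Proximal objective.
0.5*||prox-x||^2 = 2.5088
lambda*||prox|| = 16.6522
Total = 19.161


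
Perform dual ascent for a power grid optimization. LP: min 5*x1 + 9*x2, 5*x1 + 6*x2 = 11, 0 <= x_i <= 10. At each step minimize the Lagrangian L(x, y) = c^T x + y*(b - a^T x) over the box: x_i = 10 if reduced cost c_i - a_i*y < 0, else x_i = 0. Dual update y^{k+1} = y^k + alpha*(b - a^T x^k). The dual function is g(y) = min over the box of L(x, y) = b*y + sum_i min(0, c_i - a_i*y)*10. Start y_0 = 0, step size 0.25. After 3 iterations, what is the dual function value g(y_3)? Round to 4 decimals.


Dual ascent for LP: min 5*x1 + 9*x2, 5*x1 + 6*x2 = 11, 0 <= x_i <= 10
Step 1: y^k = 0.0, reduced costs: (5.0, 9.0)
  x^k = (0.0, 0.0), subgradient = b - a^T x = 11.0
  y^{k+1} = 0.0 + 0.25*11.0 = 2.75
Step 2: y^k = 2.75, reduced costs: (-8.75, -7.5)
  x^k = (10.0, 10.0), subgradient = b - a^T x = -99.0
  y^{k+1} = 2.75 + 0.25*-99.0 = -22.0
Step 3: y^k = -22.0, reduced costs: (115.0, 141.0)
  x^k = (0.0, 0.0), subgradient = b - a^T x = 11.0
  y^{k+1} = -22.0 + 0.25*11.0 = -19.25
Dual objective at y_3 = -19.25: reduced costs (101.25, 124.5), box minimizer x = (0.0, 0.0)
g(y_3) = b*y + (c1 - a1*y)*x1 + (c2 - a2*y)*x2 = 11*(-19.25) + 101.25*0.0 + 124.5*0.0 = -211.75 + 0.0 + 0.0 = -211.75


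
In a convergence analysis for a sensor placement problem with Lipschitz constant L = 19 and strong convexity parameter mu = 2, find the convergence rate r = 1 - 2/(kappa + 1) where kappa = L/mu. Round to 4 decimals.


Step 1: Compute the condition number.
kappa = L/mu = 19/2 = 9.5
Step 2: Compute the convergence rate.
r = 1 - 2/(kappa + 1) = 1 - 2*mu/(L + mu) = (L - mu)/(L + mu) = 17/21 = 0.8095


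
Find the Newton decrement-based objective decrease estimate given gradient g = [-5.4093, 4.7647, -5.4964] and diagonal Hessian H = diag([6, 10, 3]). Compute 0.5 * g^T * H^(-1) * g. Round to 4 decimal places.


Step 1: H is diagonal, so H^(-1) * g = [-0.9016, 0.4765, -1.8321].
Step 2: g^T H^(-1) g = sum_i g_i^2 / H_ii
  = (-5.4093)^2/6 + (4.7647)^2/10 + (-5.4964)^2/3
  = 4.8768 + 2.2702 + 10.0701 = 17.2171
Step 3: Objective decrease = 0.5 * g^T H^(-1) g = 8.6086


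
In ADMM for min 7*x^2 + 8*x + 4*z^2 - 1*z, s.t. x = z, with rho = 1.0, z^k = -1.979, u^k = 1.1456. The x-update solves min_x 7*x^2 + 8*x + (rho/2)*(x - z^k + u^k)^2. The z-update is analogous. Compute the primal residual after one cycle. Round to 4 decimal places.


ADMM iteration with rho = 1.0, z^k = -1.979, u^k = 1.1456
Step 1: x-update.
Minimize 7*x^2 + 8*x + (1.0/2)*(x + 1.979 + 1.1456)^2
FOC: (2*7 + 1.0)*x = -8 + 1.0*(-1.979 - 1.1456)
x^{k+1} = -0.7416
Step 2: z-update.
Minimize 4*z^2 - 1*z + (1.0/2)*(-0.7416 - z + 1.1456)^2
FOC: (2*4 + 1.0)*z = 1 + 1.0*(-0.7416 + 1.1456)
z^{k+1} = 0.156
Step 3: u-update.
u^{k+1} = 1.1456 - 0.7416 - 0.156 = 0.248
Step 4: Primal residual = |-0.7416 - 0.156| = 0.8976


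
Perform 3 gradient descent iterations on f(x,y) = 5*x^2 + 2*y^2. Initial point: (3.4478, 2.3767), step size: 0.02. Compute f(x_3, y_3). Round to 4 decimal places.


Gradient descent on f(x,y) = 5*x^2 + 2*y^2.
Starting point: (3.4478, 2.3767), alpha = 0.02
Step 1: grad_x = 2*5*3.4478 = 34.478, grad_y = 2*2*2.3767 = 9.5068
  x_1 = 3.4478 - 0.02*34.478 = 2.7582
  y_1 = 2.3767 - 0.02*9.5068 = 2.1866
Step 2: grad_x = 2*5*2.7582 = 27.5824, grad_y = 2*2*2.1866 = 8.7463
  x_2 = 2.7582 - 0.02*27.5824 = 2.2066
  y_2 = 2.1866 - 0.02*8.7463 = 2.0116
Step 3: grad_x = 2*5*2.2066 = 22.0659, grad_y = 2*2*2.0116 = 8.0466
  x_3 = 2.2066 - 0.02*22.0659 = 1.7653
  y_3 = 2.0116 - 0.02*8.0466 = 1.8507
f(1.7653, 1.8507) = 5*1.7653^2 + 2*1.8507^2 = 22.4312


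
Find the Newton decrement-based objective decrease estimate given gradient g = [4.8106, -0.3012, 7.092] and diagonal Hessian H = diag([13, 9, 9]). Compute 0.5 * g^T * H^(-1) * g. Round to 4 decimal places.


Step 1: H is diagonal, so H^(-1) * g = [0.37, -0.0335, 0.788].
Step 2: g^T H^(-1) g = sum_i g_i^2 / H_ii
  = (4.8106)^2/13 + (-0.3012)^2/9 + (7.092)^2/9
  = 1.7801 + 0.0101 + 5.5885 = 7.3787
Step 3: Objective decrease = 0.5 * g^T H^(-1) g = 3.6894


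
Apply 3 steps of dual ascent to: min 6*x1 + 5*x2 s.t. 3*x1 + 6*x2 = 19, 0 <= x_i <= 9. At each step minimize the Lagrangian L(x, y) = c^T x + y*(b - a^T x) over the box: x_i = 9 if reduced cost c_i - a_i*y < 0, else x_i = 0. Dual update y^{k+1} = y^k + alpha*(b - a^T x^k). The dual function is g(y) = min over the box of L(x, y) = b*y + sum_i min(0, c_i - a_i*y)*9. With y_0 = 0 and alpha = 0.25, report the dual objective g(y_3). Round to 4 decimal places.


Dual ascent for LP: min 6*x1 + 5*x2, 3*x1 + 6*x2 = 19, 0 <= x_i <= 9
Step 1: y^k = 0.0, reduced costs: (6.0, 5.0)
  x^k = (0.0, 0.0), subgradient = b - a^T x = 19.0
  y^{k+1} = 0.0 + 0.25*19.0 = 4.75
Step 2: y^k = 4.75, reduced costs: (-8.25, -23.5)
  x^k = (9.0, 9.0), subgradient = b - a^T x = -62.0
  y^{k+1} = 4.75 + 0.25*-62.0 = -10.75
Step 3: y^k = -10.75, reduced costs: (38.25, 69.5)
  x^k = (0.0, 0.0), subgradient = b - a^T x = 19.0
  y^{k+1} = -10.75 + 0.25*19.0 = -6.0
Dual objective at y_3 = -6.0: reduced costs (24.0, 41.0), box minimizer x = (0.0, 0.0)
g(y_3) = b*y + (c1 - a1*y)*x1 + (c2 - a2*y)*x2 = 19*(-6.0) + 24.0*0.0 + 41.0*0.0 = -114.0 + 0.0 + 0.0 = -114.0


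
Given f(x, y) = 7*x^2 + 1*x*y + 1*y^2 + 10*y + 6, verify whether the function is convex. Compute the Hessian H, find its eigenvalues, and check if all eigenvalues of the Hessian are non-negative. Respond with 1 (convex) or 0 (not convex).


The Hessian of f(x,y) = 7*x^2 + 1*x*y + 1*y^2 + 10*y + 6 is:
H = [[14, 1], [1, 2]]
Trace = 14 + 2 = 16
Determinant = 14*2 - (1)^2 = 27
Discriminant = (16)^2 - 4*27 = 148.0
Eigenvalues: lambda_1 = 1.9172, lambda_2 = 14.0828
The function is convex.

1


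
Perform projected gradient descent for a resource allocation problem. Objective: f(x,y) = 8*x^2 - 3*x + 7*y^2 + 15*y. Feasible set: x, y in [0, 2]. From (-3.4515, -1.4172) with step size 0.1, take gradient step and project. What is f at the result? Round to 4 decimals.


Step 1: Compute gradient at (-3.4515, -1.4172).
grad_x = 2*8*-3.4515 - 3 = -58.224
grad_y = 2*7*-1.4172 + 15 = -4.8408
Step 2: Gradient step.
x_raw = -3.4515 - 0.1*-58.224 = 2.3709
y_raw = -1.4172 - 0.1*-4.8408 = -0.9331
Step 3: Project onto [0, 2].
x_proj = clip(2.3709) = 2.0
y_proj = clip(-0.9331) = 0.0
Step 4: Evaluate f.
f(2.0, 0.0) = 26.0


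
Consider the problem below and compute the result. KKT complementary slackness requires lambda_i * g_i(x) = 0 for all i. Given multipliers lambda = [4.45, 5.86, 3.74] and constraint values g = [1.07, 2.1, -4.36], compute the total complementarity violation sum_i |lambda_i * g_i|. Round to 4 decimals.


KKT complementary slackness check:
lambda_1 * g_1 = 4.45 * 1.07 = 4.7615
lambda_2 * g_2 = 5.86 * 2.1 = 12.306
lambda_3 * g_3 = 3.74 * -4.36 = -16.3064
Total violation = 4.7615 + 12.306 + 16.3064 = 33.3739


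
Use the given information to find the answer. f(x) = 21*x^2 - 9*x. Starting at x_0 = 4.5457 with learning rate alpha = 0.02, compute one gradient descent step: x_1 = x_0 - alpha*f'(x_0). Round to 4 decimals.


We compute the gradient at x_0 and apply the update.
f'(x) = 42*x - 9
f'(4.5457) = 42*4.5457 - 9 = 181.9194
x_1 = 4.5457 - 0.02*181.9194 = 0.9073


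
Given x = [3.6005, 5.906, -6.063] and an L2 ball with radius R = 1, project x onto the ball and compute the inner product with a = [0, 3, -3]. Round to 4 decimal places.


Step 1: Compute ||x|| (intermediates to 6 decimals).
||x|| = sqrt(3.6005^2 + 5.906^2 + (-6.063)^2) = 9.198065
Step 2: Project.
Since ||x|| > R, scale = R/||x|| = 1/9.198065 = 0.108719, proj(x) = scale * x
proj(x) = [0.391443, 0.642094, -0.659163]
Step 3: Dot product.
a^T * proj(x) = 0*0.391443 + 3*0.642094 - 3*(-0.659163) = 3.9038


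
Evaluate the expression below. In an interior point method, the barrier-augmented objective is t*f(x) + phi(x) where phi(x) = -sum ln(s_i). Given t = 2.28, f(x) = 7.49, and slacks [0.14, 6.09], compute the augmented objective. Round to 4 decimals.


Step 1: Compute log-barrier.
ln values: [-1.9661, 1.8066]
phi = -(-1.9661 + 1.8066) = 0.1595
Step 2: Compute augmented objective.
t*f(x) = 2.28*7.49 = 17.0772
Total = 17.0772 + 0.1595 = 17.2367


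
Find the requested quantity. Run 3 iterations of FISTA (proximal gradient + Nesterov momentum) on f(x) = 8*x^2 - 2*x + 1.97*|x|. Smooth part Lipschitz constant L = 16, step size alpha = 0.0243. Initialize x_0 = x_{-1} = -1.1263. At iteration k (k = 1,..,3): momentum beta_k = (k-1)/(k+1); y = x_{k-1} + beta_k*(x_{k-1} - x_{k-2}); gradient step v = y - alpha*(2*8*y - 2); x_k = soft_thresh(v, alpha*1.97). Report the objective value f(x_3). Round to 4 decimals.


FISTA on f(x) = 8*x^2 - 2*x + 1.97*|x|
L = 16, alpha = 0.0243
Iteration 1: beta = 0.0, y = -1.1263 + 0.0*(-1.1263 + 1.1263) = -1.1263
  grad(y) = -20.0208, v = y - alpha*grad = -0.6398
  prox(v) = soft_thresh(-0.6398, 0.0479) = -0.5919
Iteration 2: beta = 0.3333, y = -0.5919 + 0.3333*(-0.5919 + 1.1263) = -0.4138
  grad(y) = -8.6208, v = y - alpha*grad = -0.2043
  prox(v) = soft_thresh(-0.2043, 0.0479) = -0.1564
Iteration 3: beta = 0.5, y = -0.1564 + 0.5*(-0.1564 + 0.5919) = 0.0613
  grad(y) = -1.0192, v = y - alpha*grad = 0.0861
  prox(v) = soft_thresh(0.0861, 0.0479) = 0.0382
f(x_3) = 8*0.0382^2 - 2*0.0382 + 1.97*|0.0382| = 0.0105


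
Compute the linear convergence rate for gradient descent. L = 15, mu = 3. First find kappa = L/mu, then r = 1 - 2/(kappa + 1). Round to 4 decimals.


Step 1: Compute the condition number.
kappa = L/mu = 15/3 = 5.0
Step 2: Compute the convergence rate.
r = 1 - 2/(kappa + 1) = 1 - 2*mu/(L + mu) = (L - mu)/(L + mu) = 12/18 = 0.6667


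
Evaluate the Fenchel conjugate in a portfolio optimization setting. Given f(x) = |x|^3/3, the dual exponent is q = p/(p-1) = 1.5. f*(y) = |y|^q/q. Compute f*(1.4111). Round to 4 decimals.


The conjugate exponent q satisfies 1/p + 1/q = 1.
p = 3, so q = 3/(3 - 1) = 1.5
|y|^q = 1.4111^1.5 = 1.6762
f*(1.4111) = 1.6762 / 1.5 = 1.1175


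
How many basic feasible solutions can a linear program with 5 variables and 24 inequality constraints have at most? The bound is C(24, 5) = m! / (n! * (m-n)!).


Each vertex corresponds to some choice of n active constraints out of m, so the number of vertices is at most C(m, n) = m! / (n!(m-n)!).
m = 24, n = 5
Numerator: 24 * 23 * 22 * 21 * 20
Denominator: 5! = 120
C(24, 5) = 42504


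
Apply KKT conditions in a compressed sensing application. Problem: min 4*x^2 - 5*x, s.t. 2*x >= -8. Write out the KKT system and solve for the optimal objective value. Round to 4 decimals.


Step 1: Try lambda = 0 (constraint inactive).
Stationarity: 2*4*x - 5 = 0
x* = 5/(2*4) = 0.625
Check constraint: 2*0.625 = 1.25 >= -8 -- satisfied.
Step 2: Compute optimal value.
f(x*) = 4*0.625^2 - 5*0.625 = -1.5625


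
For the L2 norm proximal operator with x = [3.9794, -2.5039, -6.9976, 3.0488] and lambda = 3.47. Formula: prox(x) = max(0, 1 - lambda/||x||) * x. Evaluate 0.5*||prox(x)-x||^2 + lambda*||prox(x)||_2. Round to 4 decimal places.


Step 1: Compute ||x||.
||x|| = 8.9647
Step 2: Compute scaling factor.
scale = max(0, 1 - 3.47/8.9647) = 0.6129
Step 3: prox(x) = [2.4391, -1.5347, -4.289, 1.8687]
||prox(x)|| = 5.4947
Step 4: Proximal objective.
0.5*||prox-x||^2 = 6.0205
lambda*||prox|| = 19.0666
Total = 25.0872


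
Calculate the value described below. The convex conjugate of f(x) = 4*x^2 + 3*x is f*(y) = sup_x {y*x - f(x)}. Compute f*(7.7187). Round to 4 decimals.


f*(y) = sup_x {y*x - a*x^2 - b*x} = sup_x {(y-b)*x - a*x^2}
FOC: (y - b) - 2a*x = 0 => x* = (y - b)/(2a)
x* = (7.7187 - 3)/(2*4) = 0.5898
f*(7.7187) = (y-b)^2/(4a) = (7.7187 - 3)^2/(4*4)
= 22.2661/16 = 1.3916


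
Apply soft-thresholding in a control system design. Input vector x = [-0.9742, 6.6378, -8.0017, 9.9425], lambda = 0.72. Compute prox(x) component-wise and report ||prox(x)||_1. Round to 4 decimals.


Soft-thresholding with lambda = 0.72:
prox(-0.9742) = sign(-0.9742)*max(|-0.9742| - 0.72, 0) = -0.2542
prox(6.6378) = sign(6.6378)*max(|6.6378| - 0.72, 0) = 5.9178
prox(-8.0017) = sign(-8.0017)*max(|-8.0017| - 0.72, 0) = -7.2817
prox(9.9425) = sign(9.9425)*max(|9.9425| - 0.72, 0) = 9.2225
prox(x) = [-0.2542, 5.9178, -7.2817, 9.2225]
||prox(x)||_1 = 0.2542 + 5.9178 + 7.2817 + 9.2225 = 22.6762


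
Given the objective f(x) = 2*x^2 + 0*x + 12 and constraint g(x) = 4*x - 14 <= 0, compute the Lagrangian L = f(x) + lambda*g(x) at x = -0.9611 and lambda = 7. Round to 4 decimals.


Step 1: Evaluate f(x).
f(-0.9611) = 2*(-0.9611)^2 + 0*(-0.9611) + 12 = 13.8474
Step 2: Evaluate g(x).
g(-0.9611) = 4*-0.9611 - 14 = -17.8444
Step 3: Compute Lagrangian.
L = 13.8474 + 7*-17.8444 = -111.0634


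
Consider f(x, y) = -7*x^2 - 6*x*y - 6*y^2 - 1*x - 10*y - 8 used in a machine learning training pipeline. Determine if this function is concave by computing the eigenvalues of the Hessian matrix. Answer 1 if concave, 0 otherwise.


The Hessian of f(x,y) = -7*x^2 - 6*x*y - 6*y^2 - 1*x - 10*y - 8 is:
H = [[-14, -6], [-6, -12]]
Trace = -14 - 12 = -26
Determinant = -14*-12 - (-6)^2 = 132
Discriminant = (-26)^2 - 4*132 = 148.0
Eigenvalues: lambda_1 = -19.0828, lambda_2 = -6.9172
The function is concave.

1


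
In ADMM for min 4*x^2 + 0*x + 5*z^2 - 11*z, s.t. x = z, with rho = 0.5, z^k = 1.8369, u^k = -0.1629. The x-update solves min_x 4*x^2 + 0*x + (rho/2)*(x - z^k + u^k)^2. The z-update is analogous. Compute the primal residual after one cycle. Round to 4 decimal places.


ADMM iteration with rho = 0.5, z^k = 1.8369, u^k = -0.1629
Step 1: x-update.
Minimize 4*x^2 + 0*x + (0.5/2)*(x - 1.8369 - 0.1629)^2
FOC: (2*4 + 0.5)*x = 0 + 0.5*(1.8369 + 0.1629)
x^{k+1} = 0.1176
Step 2: z-update.
Minimize 5*z^2 - 11*z + (0.5/2)*(0.1176 - z - 0.1629)^2
FOC: (2*5 + 0.5)*z = 11 + 0.5*(0.1176 - 0.1629)
z^{k+1} = 1.0455
Step 3: u-update.
u^{k+1} = -0.1629 + 0.1176 - 1.0455 = -1.0907
Step 4: Primal residual = |0.1176 - 1.0455| = 0.9278


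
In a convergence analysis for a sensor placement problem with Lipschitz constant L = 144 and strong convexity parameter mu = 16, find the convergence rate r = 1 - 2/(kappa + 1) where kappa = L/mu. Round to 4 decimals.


Step 1: Compute the condition number.
kappa = L/mu = 144/16 = 9.0
Step 2: Compute the convergence rate.
r = 1 - 2/(kappa + 1) = 1 - 2*mu/(L + mu) = (L - mu)/(L + mu) = 128/160 = 0.8


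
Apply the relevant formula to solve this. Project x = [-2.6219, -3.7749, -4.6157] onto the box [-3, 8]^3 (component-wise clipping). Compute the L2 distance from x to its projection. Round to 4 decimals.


Project each component onto [-3, 8].
clip(-2.6219) = -2.6219, clip(-3.7749) = -3.0, clip(-4.6157) = -3.0
Projection = [-2.6219, -3.0, -3.0]
Squared diffs: [0.0, 0.6005, 2.6105]
Distance = sqrt(3.211) = 1.7919


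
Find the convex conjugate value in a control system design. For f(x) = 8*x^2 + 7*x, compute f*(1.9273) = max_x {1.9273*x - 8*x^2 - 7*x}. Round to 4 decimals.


f*(y) = sup_x {y*x - a*x^2 - b*x} = sup_x {(y-b)*x - a*x^2}
FOC: (y - b) - 2a*x = 0 => x* = (y - b)/(2a)
x* = (1.9273 - 7)/(2*8) = -0.317
f*(1.9273) = (y-b)^2/(4a) = (1.9273 - 7)^2/(4*8)
= 25.7323/32 = 0.8041


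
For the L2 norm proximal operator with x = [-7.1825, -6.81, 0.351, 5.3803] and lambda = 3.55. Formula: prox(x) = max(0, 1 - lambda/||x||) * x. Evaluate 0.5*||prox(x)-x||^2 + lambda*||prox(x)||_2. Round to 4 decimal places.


Step 1: Compute ||x||.
||x|| = 11.271
Step 2: Compute scaling factor.
scale = max(0, 1 - 3.55/11.271) = 0.685
Step 3: prox(x) = [-4.9202, -4.6651, 0.2404, 3.6857]
||prox(x)|| = 7.721
Step 4: Proximal objective.
0.5*||prox-x||^2 = 6.3013
lambda*||prox|| = 27.4096
Total = 33.7108


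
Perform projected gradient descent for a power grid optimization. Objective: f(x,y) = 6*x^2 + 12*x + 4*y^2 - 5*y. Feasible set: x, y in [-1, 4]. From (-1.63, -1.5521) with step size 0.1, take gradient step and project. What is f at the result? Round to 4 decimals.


Step 1: Compute gradient at (-1.63, -1.5521).
grad_x = 2*6*-1.63 + 12 = -7.56
grad_y = 2*4*-1.5521 - 5 = -17.4168
Step 2: Gradient step.
x_raw = -1.63 - 0.1*-7.56 = -0.874
y_raw = -1.5521 - 0.1*-17.4168 = 0.1896
Step 3: Project onto [-1, 4].
x_proj = clip(-0.874) = -0.874
y_proj = clip(0.1896) = 0.1896
Step 4: Evaluate f.
f(-0.874, 0.1896) = -6.7089


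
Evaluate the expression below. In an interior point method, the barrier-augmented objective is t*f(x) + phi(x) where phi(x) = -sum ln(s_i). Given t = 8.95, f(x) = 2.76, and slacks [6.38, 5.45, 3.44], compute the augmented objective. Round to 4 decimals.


Step 1: Compute log-barrier.
ln values: [1.8532, 1.6956, 1.2355]
phi = -(1.8532 + 1.6956 + 1.2355) = -4.7843
Step 2: Compute augmented objective.
t*f(x) = 8.95*2.76 = 24.702
Total = 24.702 - 4.7843 = 19.9177


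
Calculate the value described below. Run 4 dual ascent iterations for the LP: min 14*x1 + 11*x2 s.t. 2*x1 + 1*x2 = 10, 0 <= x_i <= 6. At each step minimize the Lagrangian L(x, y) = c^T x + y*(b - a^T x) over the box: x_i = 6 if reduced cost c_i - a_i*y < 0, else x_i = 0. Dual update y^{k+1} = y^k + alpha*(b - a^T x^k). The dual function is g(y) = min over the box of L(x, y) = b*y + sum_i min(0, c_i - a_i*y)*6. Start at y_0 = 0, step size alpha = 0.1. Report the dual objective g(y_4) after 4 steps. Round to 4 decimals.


Dual ascent for LP: min 14*x1 + 11*x2, 2*x1 + 1*x2 = 10, 0 <= x_i <= 6
Step 1: y^k = 0.0, reduced costs: (14.0, 11.0)
  x^k = (0.0, 0.0), subgradient = b - a^T x = 10.0
  y^{k+1} = 0.0 + 0.1*10.0 = 1.0
Step 2: y^k = 1.0, reduced costs: (12.0, 10.0)
  x^k = (0.0, 0.0), subgradient = b - a^T x = 10.0
  y^{k+1} = 1.0 + 0.1*10.0 = 2.0
Step 3: y^k = 2.0, reduced costs: (10.0, 9.0)
  x^k = (0.0, 0.0), subgradient = b - a^T x = 10.0
  y^{k+1} = 2.0 + 0.1*10.0 = 3.0
Step 4: y^k = 3.0, reduced costs: (8.0, 8.0)
  x^k = (0.0, 0.0), subgradient = b - a^T x = 10.0
  y^{k+1} = 3.0 + 0.1*10.0 = 4.0
Dual objective at y_4 = 4.0: reduced costs (6.0, 7.0), box minimizer x = (0.0, 0.0)
g(y_4) = b*y + (c1 - a1*y)*x1 + (c2 - a2*y)*x2 = 10*4.0 + 6.0*0.0 + 7.0*0.0 = 40.0 + 0.0 + 0.0 = 40.0


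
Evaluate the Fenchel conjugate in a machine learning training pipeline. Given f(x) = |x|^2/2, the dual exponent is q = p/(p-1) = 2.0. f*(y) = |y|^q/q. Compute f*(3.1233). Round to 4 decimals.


The conjugate exponent q satisfies 1/p + 1/q = 1.
p = 2, so q = 2/(2 - 1) = 2.0
|y|^q = 3.1233^2.0 = 9.755
f*(3.1233) = 9.755 / 2.0 = 4.8775


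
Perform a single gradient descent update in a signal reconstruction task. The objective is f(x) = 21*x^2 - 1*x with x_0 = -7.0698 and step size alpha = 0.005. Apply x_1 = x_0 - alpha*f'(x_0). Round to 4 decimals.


We compute the gradient at x_0 and apply the update.
f'(x) = 42*x - 1
f'(-7.0698) = 42*-7.0698 - 1 = -297.9316
x_1 = -7.0698 - 0.005*-297.9316 = -5.5801


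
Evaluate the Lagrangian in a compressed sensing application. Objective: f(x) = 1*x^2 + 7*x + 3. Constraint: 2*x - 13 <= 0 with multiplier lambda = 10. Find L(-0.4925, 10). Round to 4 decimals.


Step 1: Evaluate f(x).
f(-0.4925) = 1*(-0.4925)^2 + 7*(-0.4925) + 3 = -0.2049
Step 2: Evaluate g(x).
g(-0.4925) = 2*-0.4925 - 13 = -13.985
Step 3: Compute Lagrangian.
L = -0.2049 + 10*-13.985 = -140.0549


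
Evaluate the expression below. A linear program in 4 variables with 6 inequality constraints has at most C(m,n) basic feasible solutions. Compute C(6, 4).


Each vertex corresponds to some choice of n active constraints out of m, so the number of vertices is at most C(m, n) = m! / (n!(m-n)!).
m = 6, n = 4
Numerator: 6 * 5 * 4 * 3
Denominator: 4! = 24
C(6, 4) = 15


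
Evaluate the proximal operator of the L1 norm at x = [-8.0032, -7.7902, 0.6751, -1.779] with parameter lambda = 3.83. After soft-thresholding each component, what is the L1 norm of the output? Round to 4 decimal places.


Soft-thresholding with lambda = 3.83:
prox(-8.0032) = sign(-8.0032)*max(|-8.0032| - 3.83, 0) = -4.1732
prox(-7.7902) = sign(-7.7902)*max(|-7.7902| - 3.83, 0) = -3.9602
prox(0.6751) = sign(0.6751)*max(|0.6751| - 3.83, 0) = 0.0
prox(-1.779) = sign(-1.779)*max(|-1.779| - 3.83, 0) = 0.0
prox(x) = [-4.1732, -3.9602, 0.0, 0.0]
||prox(x)||_1 = 4.1732 + 3.9602 + 0.0 + 0.0 = 8.1334


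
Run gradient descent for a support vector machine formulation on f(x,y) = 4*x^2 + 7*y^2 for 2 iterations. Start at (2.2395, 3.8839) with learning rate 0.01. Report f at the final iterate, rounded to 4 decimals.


Gradient descent on f(x,y) = 4*x^2 + 7*y^2.
Starting point: (2.2395, 3.8839), alpha = 0.01
Step 1: grad_x = 2*4*2.2395 = 17.916, grad_y = 2*7*3.8839 = 54.3746
  x_1 = 2.2395 - 0.01*17.916 = 2.0603
  y_1 = 3.8839 - 0.01*54.3746 = 3.3402
Step 2: grad_x = 2*4*2.0603 = 16.4827, grad_y = 2*7*3.3402 = 46.7622
  x_2 = 2.0603 - 0.01*16.4827 = 1.8955
  y_2 = 3.3402 - 0.01*46.7622 = 2.8725
f(1.8955, 2.8725) = 4*1.8955^2 + 7*2.8725^2 = 72.132


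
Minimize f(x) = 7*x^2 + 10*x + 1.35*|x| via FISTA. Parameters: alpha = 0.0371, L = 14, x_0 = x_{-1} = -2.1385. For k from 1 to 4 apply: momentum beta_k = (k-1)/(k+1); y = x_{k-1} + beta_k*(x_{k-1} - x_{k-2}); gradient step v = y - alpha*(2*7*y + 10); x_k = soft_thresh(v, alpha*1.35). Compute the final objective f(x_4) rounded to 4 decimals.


FISTA on f(x) = 7*x^2 + 10*x + 1.35*|x|
L = 14, alpha = 0.0371
Iteration 1: beta = 0.0, y = -2.1385 + 0.0*(-2.1385 + 2.1385) = -2.1385
  grad(y) = -19.939, v = y - alpha*grad = -1.3988
  prox(v) = soft_thresh(-1.3988, 0.0501) = -1.3487
Iteration 2: beta = 0.3333, y = -1.3487 + 0.3333*(-1.3487 + 2.1385) = -1.0854
  grad(y) = -5.1957, v = y - alpha*grad = -0.8926
  prox(v) = soft_thresh(-0.8926, 0.0501) = -0.8426
Iteration 3: beta = 0.5, y = -0.8426 + 0.5*(-0.8426 + 1.3487) = -0.5895
  grad(y) = 1.747, v = y - alpha*grad = -0.6543
  prox(v) = soft_thresh(-0.6543, 0.0501) = -0.6042
Iteration 4: beta = 0.6, y = -0.6042 + 0.6*(-0.6042 + 0.8426) = -0.4612
  grad(y) = 3.5428, v = y - alpha*grad = -0.5927
  prox(v) = soft_thresh(-0.5927, 0.0501) = -0.5426
f(x_4) = 7*(-0.5426)^2 + 10*(-0.5426) + 1.35*|-0.5426| = -2.6326


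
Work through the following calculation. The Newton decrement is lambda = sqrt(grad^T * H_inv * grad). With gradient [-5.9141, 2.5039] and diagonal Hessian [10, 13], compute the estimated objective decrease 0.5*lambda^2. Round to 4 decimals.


Step 1: H is diagonal, so H^(-1) * g = [-0.5914, 0.1926].
Step 2: g^T H^(-1) g = sum_i g_i^2 / H_ii
  = (-5.9141)^2/10 + (2.5039)^2/13
  = 3.4977 + 0.4823 = 3.9799
Step 3: Objective decrease = 0.5 * g^T H^(-1) g = 1.99


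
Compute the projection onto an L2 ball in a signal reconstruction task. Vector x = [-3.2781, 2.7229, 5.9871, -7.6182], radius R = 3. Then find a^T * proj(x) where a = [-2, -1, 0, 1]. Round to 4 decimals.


Step 1: Compute ||x|| (intermediates to 6 decimals).
||x|| = sqrt((-3.2781)^2 + 2.7229^2 + 5.9871^2 + (-7.6182)^2) = 10.585011
Step 2: Project.
Since ||x|| > R, scale = R/||x|| = 3/10.585011 = 0.28342, proj(x) = scale * x
proj(x) = [-0.929079, 0.771724, 1.696864, -2.15915]
Step 3: Dot product.
a^T * proj(x) = -2*(-0.929079) - 1*0.771724 + 0*1.696864 + 1*(-2.15915) = -1.0727


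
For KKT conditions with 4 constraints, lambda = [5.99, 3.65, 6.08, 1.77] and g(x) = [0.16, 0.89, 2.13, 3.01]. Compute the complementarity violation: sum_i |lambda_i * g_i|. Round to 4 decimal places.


KKT complementary slackness check:
lambda_1 * g_1 = 5.99 * 0.16 = 0.9584
lambda_2 * g_2 = 3.65 * 0.89 = 3.2485
lambda_3 * g_3 = 6.08 * 2.13 = 12.9504
lambda_4 * g_4 = 1.77 * 3.01 = 5.3277
Total violation = 0.9584 + 3.2485 + 12.9504 + 5.3277 = 22.485


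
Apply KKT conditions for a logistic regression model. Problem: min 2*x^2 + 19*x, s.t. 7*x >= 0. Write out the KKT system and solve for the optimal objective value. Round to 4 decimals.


Step 1: Try lambda = 0 (constraint inactive).
x_unc = -19/(2*2) = -4.75
Check: 7*-4.75 = -33.25 < 0 -- violated!
Step 2: Constraint must be active: 7*x = 0
x* = 0/7 = 0.0
lambda = (2*2*0.0 + 19)/7 = 2.7143
Step 3: Compute optimal value.
f(x*) = 2*0.0^2 + 19*0.0 = 0.0


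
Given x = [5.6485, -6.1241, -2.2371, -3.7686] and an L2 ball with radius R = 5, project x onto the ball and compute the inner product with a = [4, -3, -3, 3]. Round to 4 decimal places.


Step 1: Compute ||x|| (intermediates to 6 decimals).
||x|| = sqrt(5.6485^2 + (-6.1241)^2 + (-2.2371)^2 + (-3.7686)^2) = 9.413666
Step 2: Project.
Since ||x|| > R, scale = R/||x|| = 5/9.413666 = 0.531143, proj(x) = scale * x
proj(x) = [3.000161, -3.252773, -1.18822, -2.001666]
Step 3: Dot product.
a^T * proj(x) = 4*3.000161 - 3*(-3.252773) - 3*(-1.18822) + 3*(-2.001666) = 19.3186


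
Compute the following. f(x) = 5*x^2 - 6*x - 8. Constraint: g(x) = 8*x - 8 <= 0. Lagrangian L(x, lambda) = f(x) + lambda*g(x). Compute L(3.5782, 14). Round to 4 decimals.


Step 1: Evaluate f(x).
f(3.5782) = 5*3.5782^2 - 6*3.5782 - 8 = 34.5484
Step 2: Evaluate g(x).
g(3.5782) = 8*3.5782 - 8 = 20.6256
Step 3: Compute Lagrangian.
L = 34.5484 + 14*20.6256 = 323.3068


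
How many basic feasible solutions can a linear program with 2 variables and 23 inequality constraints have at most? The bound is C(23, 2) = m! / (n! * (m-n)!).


Each vertex corresponds to some choice of n active constraints out of m, so the number of vertices is at most C(m, n) = m! / (n!(m-n)!).
m = 23, n = 2
Numerator: 23 * 22
Denominator: 2! = 2
C(23, 2) = 253


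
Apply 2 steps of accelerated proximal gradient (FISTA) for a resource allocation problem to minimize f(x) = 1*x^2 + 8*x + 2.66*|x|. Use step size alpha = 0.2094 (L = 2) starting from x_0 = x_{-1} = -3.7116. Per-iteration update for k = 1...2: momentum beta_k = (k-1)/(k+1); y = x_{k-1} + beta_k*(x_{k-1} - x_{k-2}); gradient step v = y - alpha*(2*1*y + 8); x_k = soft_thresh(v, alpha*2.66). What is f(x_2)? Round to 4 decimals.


FISTA on f(x) = 1*x^2 + 8*x + 2.66*|x|
L = 2, alpha = 0.2094
Iteration 1: beta = 0.0, y = -3.7116 + 0.0*(-3.7116 + 3.7116) = -3.7116
  grad(y) = 0.5768, v = y - alpha*grad = -3.8324
  prox(v) = soft_thresh(-3.8324, 0.557) = -3.2754
Iteration 2: beta = 0.3333, y = -3.2754 + 0.3333*(-3.2754 + 3.7116) = -3.13
  grad(y) = 1.7401, v = y - alpha*grad = -3.4943
  prox(v) = soft_thresh(-3.4943, 0.557) = -2.9373
f(x_2) = 1*(-2.9373)^2 + 8*(-2.9373) + 2.66*|-2.9373| = -7.0574


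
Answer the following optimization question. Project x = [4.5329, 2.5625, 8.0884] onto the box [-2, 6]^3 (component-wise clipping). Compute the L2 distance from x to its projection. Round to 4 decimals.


Project each component onto [-2, 6].
clip(4.5329) = 4.5329, clip(2.5625) = 2.5625, clip(8.0884) = 6.0
Projection = [4.5329, 2.5625, 6.0]
Squared diffs: [0.0, 0.0, 4.3614]
Distance = sqrt(4.3614) = 2.0884


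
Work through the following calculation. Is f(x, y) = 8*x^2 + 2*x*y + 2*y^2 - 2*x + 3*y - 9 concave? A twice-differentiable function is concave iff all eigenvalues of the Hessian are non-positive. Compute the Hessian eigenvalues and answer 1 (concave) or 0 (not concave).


The Hessian of f(x,y) = 8*x^2 + 2*x*y + 2*y^2 - 2*x + 3*y - 9 is:
H = [[16, 2], [2, 4]]
Trace = 16 + 4 = 20
Determinant = 16*4 - (2)^2 = 60
Discriminant = (20)^2 - 4*60 = 160.0
Eigenvalues: lambda_1 = 3.6754, lambda_2 = 16.3246
The function is not concave.

0


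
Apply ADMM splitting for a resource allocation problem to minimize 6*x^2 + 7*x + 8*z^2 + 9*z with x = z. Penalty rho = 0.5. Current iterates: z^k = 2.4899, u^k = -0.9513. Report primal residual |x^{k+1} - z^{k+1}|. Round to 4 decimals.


ADMM iteration with rho = 0.5, z^k = 2.4899, u^k = -0.9513
Step 1: x-update.
Minimize 6*x^2 + 7*x + (0.5/2)*(x - 2.4899 - 0.9513)^2
FOC: (2*6 + 0.5)*x = -7 + 0.5*(2.4899 + 0.9513)
x^{k+1} = -0.4224
Step 2: z-update.
Minimize 8*z^2 + 9*z + (0.5/2)*(-0.4224 - z - 0.9513)^2
FOC: (2*8 + 0.5)*z = -9 + 0.5*(-0.4224 - 0.9513)
z^{k+1} = -0.5871
Step 3: u-update.
u^{k+1} = -0.9513 - 0.4224 + 0.5871 = -0.7866
Step 4: Primal residual = |-0.4224 + 0.5871| = 0.1647
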